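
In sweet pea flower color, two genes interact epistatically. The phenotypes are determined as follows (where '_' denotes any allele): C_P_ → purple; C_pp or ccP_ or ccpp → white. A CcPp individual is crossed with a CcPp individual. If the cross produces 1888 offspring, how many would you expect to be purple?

Cross: CcPp × CcPp — consider each gene separately:
C gene: Cc × Cc → 1 CC, 2 Cc, 1 cc → 3 C_ : 1 cc (out of 4)
P gene: Pp × Pp → 1 PP, 2 Pp, 1 pp → 3 P_ : 1 pp (out of 4)
Genotype classes (out of 4 × 4 = 16): C_P_ = 3×3 = 9; C_pp = 3×1 = 3; ccP_ = 1×3 = 3; ccpp = 1×1 = 1
Apply the phenotype rules: C_P_ (9) → purple; C_pp (3) + ccP_ (3) + ccpp (1) → white
Phenotype counts (out of 16): 9 purple, 7 white
purple: 9 out of 16 → fraction 9/16
Expected count = 9/16 × 1888 = 1062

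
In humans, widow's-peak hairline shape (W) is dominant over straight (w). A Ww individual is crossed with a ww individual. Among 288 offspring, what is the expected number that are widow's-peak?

Punnett square for Ww × ww:
Offspring genotypes: 2 Ww, 2 ww
widow's-peak: 2, straight: 2
widow's-peak: 2 out of 4 → fraction 1/2
Expected count = 1/2 × 288 = 144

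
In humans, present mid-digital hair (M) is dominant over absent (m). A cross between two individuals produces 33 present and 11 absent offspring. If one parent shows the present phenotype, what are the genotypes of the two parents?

Observed offspring: 33 present, 11 absent
The observed ratio simplifies to 3:1. Absent (mm) offspring appear, so each parent must contribute one m allele. The parent stated to show present carries M, so it is Mm. The other parent is then either Mm or mm: Mm × mm would give a 1:1 split, whereas Mm × Mm gives 3:1 — matching the data. So both parents are heterozygous (Mm × Mm).
Parent genotypes: Mm × Mm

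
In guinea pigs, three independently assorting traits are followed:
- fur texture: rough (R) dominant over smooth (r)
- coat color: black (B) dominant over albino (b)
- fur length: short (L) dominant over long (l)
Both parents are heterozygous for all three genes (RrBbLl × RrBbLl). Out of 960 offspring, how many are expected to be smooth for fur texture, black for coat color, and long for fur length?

Trihybrid cross: RrBbLl × RrBbLl
Each trait segregates independently with a 3:1 phenotypic ratio, so each gene contributes 3/4 (dominant) or 1/4 (recessive).
Target: smooth (fur texture), black (coat color), long (fur length)
Probability = product of independent per-trait probabilities
= 1/4 × 3/4 × 1/4 = 3/64
Expected count = 3/64 × 960 = 45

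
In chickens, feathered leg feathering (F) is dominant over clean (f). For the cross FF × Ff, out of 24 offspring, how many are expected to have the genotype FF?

Punnett square for FF × Ff:
Offspring genotypes: 2 FF, 2 Ff
Total offspring: 4
Count with target: 2
Probability: 2/4 = 1/2
Expected count = 1/2 × 24 = 12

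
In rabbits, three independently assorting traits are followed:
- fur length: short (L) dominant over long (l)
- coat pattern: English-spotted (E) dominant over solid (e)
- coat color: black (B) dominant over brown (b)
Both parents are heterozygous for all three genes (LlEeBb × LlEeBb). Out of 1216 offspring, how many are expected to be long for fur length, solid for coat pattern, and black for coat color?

Trihybrid cross: LlEeBb × LlEeBb
Each trait segregates independently with a 3:1 phenotypic ratio, so each gene contributes 3/4 (dominant) or 1/4 (recessive).
Target: long (fur length), solid (coat pattern), black (coat color)
Probability = product of independent per-trait probabilities
= 1/4 × 1/4 × 3/4 = 3/64
Expected count = 3/64 × 1216 = 57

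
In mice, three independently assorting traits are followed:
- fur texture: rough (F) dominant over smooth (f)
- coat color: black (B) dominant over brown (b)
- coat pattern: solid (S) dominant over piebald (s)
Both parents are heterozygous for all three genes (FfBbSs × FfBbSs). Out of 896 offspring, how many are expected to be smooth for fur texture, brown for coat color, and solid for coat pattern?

Trihybrid cross: FfBbSs × FfBbSs
Each trait segregates independently with a 3:1 phenotypic ratio, so each gene contributes 3/4 (dominant) or 1/4 (recessive).
Target: smooth (fur texture), brown (coat color), solid (coat pattern)
Probability = product of independent per-trait probabilities
= 1/4 × 1/4 × 3/4 = 3/64
Expected count = 3/64 × 896 = 42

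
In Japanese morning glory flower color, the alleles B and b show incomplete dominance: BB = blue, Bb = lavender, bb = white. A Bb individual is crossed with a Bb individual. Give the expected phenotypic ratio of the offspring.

Punnett square for Bb × Bb:
Offspring genotypes: 1 BB, 2 Bb, 1 bb
Phenotype counts: 1 blue, 2 lavender, 1 white
Ratio: 1 blue : 2 lavender : 1 white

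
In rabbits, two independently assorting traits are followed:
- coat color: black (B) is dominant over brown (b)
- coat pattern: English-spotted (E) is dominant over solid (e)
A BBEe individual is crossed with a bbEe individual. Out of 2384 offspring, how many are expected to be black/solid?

Dihybrid cross BBEe × bbEe — consider each gene separately:
coat color: BB × bb → 4 Bb → 4 B_ (out of 4)
coat pattern: Ee × Ee → 1 EE, 2 Ee, 1 ee → 3 E_ : 1 ee (out of 4)
Combine (counts out of 4 × 4 = 16): black/English-spotted (B_E_) = 4×3 = 12; black/solid (B_ee) = 4×1 = 4
Phenotype counts (out of 16): 12 black/English-spotted, 4 black/solid
black/solid: 4 out of 16 → fraction 1/4
Expected count = 1/4 × 2384 = 596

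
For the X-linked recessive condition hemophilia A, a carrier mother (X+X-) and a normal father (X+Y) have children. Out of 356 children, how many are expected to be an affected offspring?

Cross: X+X- × X+Y
Offspring: 1 X+X+, 1 X+Y, 1 X+X-, 1 X-Y
Probability of an affected offspring: 1/4
Expected count = 1/4 × 356 = 89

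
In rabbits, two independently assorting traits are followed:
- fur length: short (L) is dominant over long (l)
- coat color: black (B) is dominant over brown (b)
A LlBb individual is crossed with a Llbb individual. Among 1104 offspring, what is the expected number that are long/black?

Dihybrid cross LlBb × Llbb — consider each gene separately:
fur length: Ll × Ll → 1 LL, 2 Ll, 1 ll → 3 L_ : 1 ll (out of 4)
coat color: Bb × bb → 2 Bb, 2 bb → 2 B_ : 2 bb (out of 4)
Combine (counts out of 4 × 4 = 16): short/black (L_B_) = 3×2 = 6; short/brown (L_bb) = 3×2 = 6; long/black (llB_) = 1×2 = 2; long/brown (llbb) = 1×2 = 2
Phenotype counts (out of 16): 6 short/black, 6 short/brown, 2 long/black, 2 long/brown
long/black: 2 out of 16 → fraction 1/8
Expected count = 1/8 × 1104 = 138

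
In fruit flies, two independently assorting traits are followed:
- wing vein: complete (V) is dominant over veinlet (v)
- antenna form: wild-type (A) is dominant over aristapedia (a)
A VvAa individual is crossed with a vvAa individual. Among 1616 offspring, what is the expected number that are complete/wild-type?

Dihybrid cross VvAa × vvAa — consider each gene separately:
wing vein: Vv × vv → 2 Vv, 2 vv → 2 V_ : 2 vv (out of 4)
antenna form: Aa × Aa → 1 AA, 2 Aa, 1 aa → 3 A_ : 1 aa (out of 4)
Combine (counts out of 4 × 4 = 16): complete/wild-type (V_A_) = 2×3 = 6; complete/aristapedia (V_aa) = 2×1 = 2; veinlet/wild-type (vvA_) = 2×3 = 6; veinlet/aristapedia (vvaa) = 2×1 = 2
Phenotype counts (out of 16): 6 complete/wild-type, 2 complete/aristapedia, 6 veinlet/wild-type, 2 veinlet/aristapedia
complete/wild-type: 6 out of 16 → fraction 3/8
Expected count = 3/8 × 1616 = 606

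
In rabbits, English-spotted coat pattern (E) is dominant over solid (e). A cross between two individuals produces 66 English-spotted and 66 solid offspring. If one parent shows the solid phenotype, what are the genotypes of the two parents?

Observed offspring: 66 English-spotted, 66 solid
The observed ratio simplifies to 1:1. One parent shows solid, so its genotype must be ee. A 1:1 offspring split requires the other parent to be heterozygous (Ee).
Parent genotypes: ee × Ee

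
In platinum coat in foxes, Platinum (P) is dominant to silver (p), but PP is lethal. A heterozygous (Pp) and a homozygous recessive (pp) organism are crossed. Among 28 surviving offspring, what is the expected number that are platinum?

Cross: Pp × pp
Punnett square offspring (before lethality): 2 Pp, 2 pp
No PP offspring are produced in this cross.
platinum: 2 out of 4 → fraction 1/2
Expected count = 1/2 × 28 = 14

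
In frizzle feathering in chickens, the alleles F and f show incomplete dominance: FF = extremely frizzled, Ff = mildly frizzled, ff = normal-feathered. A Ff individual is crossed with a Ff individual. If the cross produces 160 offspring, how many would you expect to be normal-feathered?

Punnett square for Ff × Ff:
Offspring genotypes: 1 FF, 2 Ff, 1 ff
Phenotype counts: 1 extremely frizzled, 2 mildly frizzled, 1 normal-feathered
normal-feathered: 1 out of 4 → fraction 1/4
Expected count = 1/4 × 160 = 40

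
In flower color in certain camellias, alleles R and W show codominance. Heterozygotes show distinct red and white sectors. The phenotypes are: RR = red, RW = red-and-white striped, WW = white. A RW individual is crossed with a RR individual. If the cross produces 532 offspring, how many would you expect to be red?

Punnett square for RW × RR:
Offspring genotypes: 2 RR, 2 RW
Phenotype counts: 2 red, 2 red-and-white striped
red: 2 out of 4 → fraction 1/2
Expected count = 1/2 × 532 = 266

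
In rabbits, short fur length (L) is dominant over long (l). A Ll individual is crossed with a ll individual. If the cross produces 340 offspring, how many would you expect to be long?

Punnett square for Ll × ll:
Offspring genotypes: 2 Ll, 2 ll
short: 2, long: 2
long: 2 out of 4 → fraction 1/2
Expected count = 1/2 × 340 = 170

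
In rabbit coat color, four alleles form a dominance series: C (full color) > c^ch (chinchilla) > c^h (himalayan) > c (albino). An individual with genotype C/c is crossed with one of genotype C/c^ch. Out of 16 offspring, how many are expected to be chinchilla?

Cross: C/c × C/c^ch
Allele dominance: C > c^ch > c^h > c
Offspring genotypes: 1 C/C, 1 C/c^ch, 1 C/c, 1 c^ch/c
Phenotype counts: 3 full color, 1 chinchilla
chinchilla: 1 out of 4 → fraction 1/4
Expected count = 1/4 × 16 = 4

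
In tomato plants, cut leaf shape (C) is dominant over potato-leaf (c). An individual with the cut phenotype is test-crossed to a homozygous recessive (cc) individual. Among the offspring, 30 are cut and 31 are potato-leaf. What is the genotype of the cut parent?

Test cross: ? × cc
Offspring: 30 cut, 31 potato-leaf — approximately 1:1.
A 1:1 ratio in a test cross indicates the unknown parent is heterozygous (Cc).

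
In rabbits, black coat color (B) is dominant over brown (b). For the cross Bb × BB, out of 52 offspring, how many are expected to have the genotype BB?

Punnett square for Bb × BB:
Offspring genotypes: 2 BB, 2 Bb
Total offspring: 4
Count with target: 2
Probability: 2/4 = 1/2
Expected count = 1/2 × 52 = 26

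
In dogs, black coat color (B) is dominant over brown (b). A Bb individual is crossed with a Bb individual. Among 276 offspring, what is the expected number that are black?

Punnett square for Bb × Bb:
Offspring genotypes: 1 BB, 2 Bb, 1 bb
black: 3, brown: 1
black: 3 out of 4 → fraction 3/4
Expected count = 3/4 × 276 = 207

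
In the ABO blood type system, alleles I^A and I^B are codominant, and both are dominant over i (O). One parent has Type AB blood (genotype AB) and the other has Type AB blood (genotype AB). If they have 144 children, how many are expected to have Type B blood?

Cross: AB × AB
Possible offspring genotypes: 1 AA, 2 AB, 1 BB
Blood type counts: 1 Type A, 2 Type AB, 1 Type B
Probability of Type B: 1/4
Expected count = 1/4 × 144 = 36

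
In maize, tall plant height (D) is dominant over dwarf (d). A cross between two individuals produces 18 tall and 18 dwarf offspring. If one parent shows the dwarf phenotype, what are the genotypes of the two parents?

Observed offspring: 18 tall, 18 dwarf
The observed ratio simplifies to 1:1. One parent shows dwarf, so its genotype must be dd. A 1:1 offspring split requires the other parent to be heterozygous (Dd).
Parent genotypes: dd × Dd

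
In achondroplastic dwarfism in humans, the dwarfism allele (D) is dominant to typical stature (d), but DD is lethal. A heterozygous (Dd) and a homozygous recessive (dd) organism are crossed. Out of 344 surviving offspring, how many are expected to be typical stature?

Cross: Dd × dd
Punnett square offspring (before lethality): 2 Dd, 2 dd
No DD offspring are produced in this cross.
typical stature: 2 out of 4 → fraction 1/2
Expected count = 1/2 × 344 = 172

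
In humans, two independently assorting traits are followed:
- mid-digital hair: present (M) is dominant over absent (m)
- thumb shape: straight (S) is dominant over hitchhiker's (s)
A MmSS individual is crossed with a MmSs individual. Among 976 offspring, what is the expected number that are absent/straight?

Dihybrid cross MmSS × MmSs — consider each gene separately:
mid-digital hair: Mm × Mm → 1 MM, 2 Mm, 1 mm → 3 M_ : 1 mm (out of 4)
thumb shape: SS × Ss → 2 SS, 2 Ss → 4 S_ (out of 4)
Combine (counts out of 4 × 4 = 16): present/straight (M_S_) = 3×4 = 12; absent/straight (mmS_) = 1×4 = 4
Phenotype counts (out of 16): 12 present/straight, 4 absent/straight
absent/straight: 4 out of 16 → fraction 1/4
Expected count = 1/4 × 976 = 244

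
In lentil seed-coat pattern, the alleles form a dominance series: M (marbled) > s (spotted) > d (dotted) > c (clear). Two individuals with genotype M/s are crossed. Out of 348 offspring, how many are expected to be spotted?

Cross: M/s × M/s
Allele dominance: M > s > d > c
Offspring genotypes: 1 M/M, 2 M/s, 1 s/s
Phenotype counts: 3 marbled, 1 spotted
spotted: 1 out of 4 → fraction 1/4
Expected count = 1/4 × 348 = 87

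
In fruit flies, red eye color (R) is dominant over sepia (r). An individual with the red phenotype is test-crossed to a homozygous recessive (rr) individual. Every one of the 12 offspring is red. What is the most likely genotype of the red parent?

Test cross: ? × rr
All offspring are red.
If the unknown parent were heterozygous (Rr), about half of 12 offspring would be sepia; none are. The unknown parent is most likely homozygous dominant (RR).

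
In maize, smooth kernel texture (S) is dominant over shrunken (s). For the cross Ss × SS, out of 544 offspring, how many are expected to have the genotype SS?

Punnett square for Ss × SS:
Offspring genotypes: 2 SS, 2 Ss
Total offspring: 4
Count with target: 2
Probability: 2/4 = 1/2
Expected count = 1/2 × 544 = 272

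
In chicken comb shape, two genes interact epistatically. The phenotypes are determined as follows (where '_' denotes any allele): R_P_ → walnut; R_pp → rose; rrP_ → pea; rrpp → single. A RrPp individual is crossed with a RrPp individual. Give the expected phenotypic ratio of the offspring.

Cross: RrPp × RrPp — consider each gene separately:
R gene: Rr × Rr → 1 RR, 2 Rr, 1 rr → 3 R_ : 1 rr (out of 4)
P gene: Pp × Pp → 1 PP, 2 Pp, 1 pp → 3 P_ : 1 pp (out of 4)
Genotype classes (out of 4 × 4 = 16): R_P_ = 3×3 = 9; R_pp = 3×1 = 3; rrP_ = 1×3 = 3; rrpp = 1×1 = 1
Apply the phenotype rules: R_P_ (9) → walnut; R_pp (3) → rose; rrP_ (3) → pea; rrpp (1) → single
Phenotype counts (out of 16): 9 walnut, 3 rose, 3 pea, 1 single
Ratio: 9 walnut : 3 rose : 3 pea : 1 single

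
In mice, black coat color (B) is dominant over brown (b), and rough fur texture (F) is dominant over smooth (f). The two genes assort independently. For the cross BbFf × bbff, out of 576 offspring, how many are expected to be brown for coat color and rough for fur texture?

Dihybrid cross BbFf × bbff — consider each gene separately:
coat color: Bb × bb → 2 Bb, 2 bb → 2 B_ : 2 bb (out of 4)
fur texture: Ff × ff → 2 Ff, 2 ff → 2 F_ : 2 ff (out of 4)
Looking for: brown (bb) and rough (F_)
P(brown) = 2/4, P(rough) = 2/4
P(both) = 2/4 × 2/4 = 4/16 = 1/4
Expected count = 1/4 × 576 = 144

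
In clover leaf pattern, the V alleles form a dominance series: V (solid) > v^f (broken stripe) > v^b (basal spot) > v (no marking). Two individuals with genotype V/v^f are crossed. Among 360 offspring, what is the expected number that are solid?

Cross: V/v^f × V/v^f
Allele dominance: V > v^f > v^b > v
Offspring genotypes: 1 V/V, 2 V/v^f, 1 v^f/v^f
Phenotype counts: 3 solid, 1 broken stripe
solid: 3 out of 4 → fraction 3/4
Expected count = 3/4 × 360 = 270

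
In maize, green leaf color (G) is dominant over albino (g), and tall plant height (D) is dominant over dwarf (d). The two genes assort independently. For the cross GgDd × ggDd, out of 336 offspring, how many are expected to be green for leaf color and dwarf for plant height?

Dihybrid cross GgDd × ggDd — consider each gene separately:
leaf color: Gg × gg → 2 Gg, 2 gg → 2 G_ : 2 gg (out of 4)
plant height: Dd × Dd → 1 DD, 2 Dd, 1 dd → 3 D_ : 1 dd (out of 4)
Looking for: green (G_) and dwarf (dd)
P(green) = 2/4, P(dwarf) = 1/4
P(both) = 2/4 × 1/4 = 2/16 = 1/8
Expected count = 1/8 × 336 = 42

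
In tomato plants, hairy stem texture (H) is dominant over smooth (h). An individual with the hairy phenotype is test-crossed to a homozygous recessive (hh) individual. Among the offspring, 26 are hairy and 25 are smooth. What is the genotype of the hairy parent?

Test cross: ? × hh
Offspring: 26 hairy, 25 smooth — approximately 1:1.
A 1:1 ratio in a test cross indicates the unknown parent is heterozygous (Hh).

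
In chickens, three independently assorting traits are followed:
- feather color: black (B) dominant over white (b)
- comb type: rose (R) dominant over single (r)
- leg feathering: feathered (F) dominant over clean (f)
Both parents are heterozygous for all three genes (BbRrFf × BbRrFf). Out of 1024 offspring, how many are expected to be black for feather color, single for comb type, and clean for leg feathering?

Trihybrid cross: BbRrFf × BbRrFf
Each trait segregates independently with a 3:1 phenotypic ratio, so each gene contributes 3/4 (dominant) or 1/4 (recessive).
Target: black (feather color), single (comb type), clean (leg feathering)
Probability = product of independent per-trait probabilities
= 3/4 × 1/4 × 1/4 = 3/64
Expected count = 3/64 × 1024 = 48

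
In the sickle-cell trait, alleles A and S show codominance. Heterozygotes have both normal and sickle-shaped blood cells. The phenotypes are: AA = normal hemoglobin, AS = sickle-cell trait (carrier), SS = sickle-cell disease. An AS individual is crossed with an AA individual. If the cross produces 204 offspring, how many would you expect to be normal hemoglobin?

Punnett square for AS × AA:
Offspring genotypes: 2 AA, 2 AS
Phenotype counts: 2 normal hemoglobin, 2 sickle-cell trait (carrier)
normal hemoglobin: 2 out of 4 → fraction 1/2
Expected count = 1/2 × 204 = 102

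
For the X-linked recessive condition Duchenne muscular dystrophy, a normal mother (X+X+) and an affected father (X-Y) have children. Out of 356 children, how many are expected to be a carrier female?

Cross: X+X+ × X-Y
Offspring: 2 X+X-, 2 X+Y
Probability of a carrier female: 2/4 = 1/2
Expected count = 1/2 × 356 = 178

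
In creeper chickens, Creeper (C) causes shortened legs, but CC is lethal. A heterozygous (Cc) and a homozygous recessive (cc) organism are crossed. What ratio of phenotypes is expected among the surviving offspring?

Cross: Cc × cc
Punnett square offspring (before lethality): 2 Cc, 2 cc
No CC offspring are produced in this cross.
Ratio: 1 creeper : 1 normal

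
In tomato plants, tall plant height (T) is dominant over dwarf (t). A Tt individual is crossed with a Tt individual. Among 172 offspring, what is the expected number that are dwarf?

Punnett square for Tt × Tt:
Offspring genotypes: 1 TT, 2 Tt, 1 tt
tall: 3, dwarf: 1
dwarf: 1 out of 4 → fraction 1/4
Expected count = 1/4 × 172 = 43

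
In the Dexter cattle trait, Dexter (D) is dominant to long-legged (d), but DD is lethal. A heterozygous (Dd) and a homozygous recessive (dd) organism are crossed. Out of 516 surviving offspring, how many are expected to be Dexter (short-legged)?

Cross: Dd × dd
Punnett square offspring (before lethality): 2 Dd, 2 dd
No DD offspring are produced in this cross.
Dexter (short-legged): 2 out of 4 → fraction 1/2
Expected count = 1/2 × 516 = 258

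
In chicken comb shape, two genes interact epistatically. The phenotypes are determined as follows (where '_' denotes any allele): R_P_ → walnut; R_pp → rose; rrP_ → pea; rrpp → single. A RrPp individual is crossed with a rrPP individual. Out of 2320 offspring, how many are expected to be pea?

Cross: RrPp × rrPP — consider each gene separately:
R gene: Rr × rr → 2 Rr, 2 rr → 2 R_ : 2 rr (out of 4)
P gene: Pp × PP → 2 PP, 2 Pp → 4 P_ (out of 4)
Genotype classes (out of 4 × 4 = 16): R_P_ = 2×4 = 8; rrP_ = 2×4 = 8
Apply the phenotype rules: R_P_ (8) → walnut; rrP_ (8) → pea
Phenotype counts (out of 16): 8 walnut, 8 pea
pea: 8 out of 16 → fraction 1/2
Expected count = 1/2 × 2320 = 1160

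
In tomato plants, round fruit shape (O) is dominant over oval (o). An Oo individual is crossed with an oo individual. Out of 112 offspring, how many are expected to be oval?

Punnett square for Oo × oo:
Offspring genotypes: 2 Oo, 2 oo
round: 2, oval: 2
oval: 2 out of 4 → fraction 1/2
Expected count = 1/2 × 112 = 56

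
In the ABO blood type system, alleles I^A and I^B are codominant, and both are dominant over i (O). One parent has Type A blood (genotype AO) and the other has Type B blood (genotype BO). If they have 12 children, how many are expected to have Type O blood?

Cross: AO × BO
Possible offspring genotypes: 1 AB, 1 AO, 1 BO, 1 OO
Blood type counts: 1 Type AB, 1 Type A, 1 Type B, 1 Type O
Probability of Type O: 1/4
Expected count = 1/4 × 12 = 3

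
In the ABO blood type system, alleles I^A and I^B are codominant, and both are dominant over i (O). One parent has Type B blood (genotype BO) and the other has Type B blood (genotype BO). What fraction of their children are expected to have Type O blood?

Cross: BO × BO
Possible offspring genotypes: 1 BB, 2 BO, 1 OO
Blood type counts: 3 Type B, 1 Type O
Probability of Type O: 1/4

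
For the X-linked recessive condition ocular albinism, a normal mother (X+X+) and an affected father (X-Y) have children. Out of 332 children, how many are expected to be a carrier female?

Cross: X+X+ × X-Y
Offspring: 2 X+X-, 2 X+Y
Probability of a carrier female: 2/4 = 1/2
Expected count = 1/2 × 332 = 166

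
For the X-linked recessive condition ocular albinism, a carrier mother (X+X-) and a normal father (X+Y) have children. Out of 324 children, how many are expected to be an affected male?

Cross: X+X- × X+Y
Offspring: 1 X+X+, 1 X+Y, 1 X+X-, 1 X-Y
Probability of an affected male: 1/4
Expected count = 1/4 × 324 = 81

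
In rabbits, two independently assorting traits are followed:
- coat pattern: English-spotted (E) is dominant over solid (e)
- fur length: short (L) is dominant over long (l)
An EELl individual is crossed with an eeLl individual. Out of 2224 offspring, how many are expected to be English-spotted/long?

Dihybrid cross EELl × eeLl — consider each gene separately:
coat pattern: EE × ee → 4 Ee → 4 E_ (out of 4)
fur length: Ll × Ll → 1 LL, 2 Ll, 1 ll → 3 L_ : 1 ll (out of 4)
Combine (counts out of 4 × 4 = 16): English-spotted/short (E_L_) = 4×3 = 12; English-spotted/long (E_ll) = 4×1 = 4
Phenotype counts (out of 16): 12 English-spotted/short, 4 English-spotted/long
English-spotted/long: 4 out of 16 → fraction 1/4
Expected count = 1/4 × 2224 = 556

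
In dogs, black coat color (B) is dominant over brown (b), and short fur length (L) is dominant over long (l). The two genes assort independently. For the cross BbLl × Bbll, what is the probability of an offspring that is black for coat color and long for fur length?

Dihybrid cross BbLl × Bbll — consider each gene separately:
coat color: Bb × Bb → 1 BB, 2 Bb, 1 bb → 3 B_ : 1 bb (out of 4)
fur length: Ll × ll → 2 Ll, 2 ll → 2 L_ : 2 ll (out of 4)
Looking for: black (B_) and long (ll)
P(black) = 3/4, P(long) = 2/4
P(both) = 3/4 × 2/4 = 6/16 = 3/8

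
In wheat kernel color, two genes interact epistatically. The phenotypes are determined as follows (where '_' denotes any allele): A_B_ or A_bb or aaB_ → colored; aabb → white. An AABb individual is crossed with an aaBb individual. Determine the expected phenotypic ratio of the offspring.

Cross: AABb × aaBb — consider each gene separately:
A gene: AA × aa → 4 Aa → 4 A_ (out of 4)
B gene: Bb × Bb → 1 BB, 2 Bb, 1 bb → 3 B_ : 1 bb (out of 4)
Genotype classes (out of 4 × 4 = 16): A_B_ = 4×3 = 12; A_bb = 4×1 = 4
Apply the phenotype rules: A_B_ (12) + A_bb (4) → colored
Phenotype counts (out of 16): 16 colored
Ratio: all colored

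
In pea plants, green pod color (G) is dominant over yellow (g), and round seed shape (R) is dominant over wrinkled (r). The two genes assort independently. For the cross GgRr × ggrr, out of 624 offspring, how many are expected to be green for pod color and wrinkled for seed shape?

Dihybrid cross GgRr × ggrr — consider each gene separately:
pod color: Gg × gg → 2 Gg, 2 gg → 2 G_ : 2 gg (out of 4)
seed shape: Rr × rr → 2 Rr, 2 rr → 2 R_ : 2 rr (out of 4)
Looking for: green (G_) and wrinkled (rr)
P(green) = 2/4, P(wrinkled) = 2/4
P(both) = 2/4 × 2/4 = 4/16 = 1/4
Expected count = 1/4 × 624 = 156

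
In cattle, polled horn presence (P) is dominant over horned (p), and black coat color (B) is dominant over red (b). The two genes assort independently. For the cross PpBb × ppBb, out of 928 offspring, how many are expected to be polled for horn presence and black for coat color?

Dihybrid cross PpBb × ppBb — consider each gene separately:
horn presence: Pp × pp → 2 Pp, 2 pp → 2 P_ : 2 pp (out of 4)
coat color: Bb × Bb → 1 BB, 2 Bb, 1 bb → 3 B_ : 1 bb (out of 4)
Looking for: polled (P_) and black (B_)
P(polled) = 2/4, P(black) = 3/4
P(both) = 2/4 × 3/4 = 6/16 = 3/8
Expected count = 3/8 × 928 = 348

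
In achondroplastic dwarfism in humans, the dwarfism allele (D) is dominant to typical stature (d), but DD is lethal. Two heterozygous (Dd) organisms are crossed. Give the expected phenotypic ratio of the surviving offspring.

Cross: Dd × Dd
Punnett square offspring (before lethality): 1 DD, 2 Dd, 1 dd
The DD genotype is lethal (embryos die); surviving offspring: 2 Dd, 1 dd
Ratio: 2 achondroplastic dwarf : 1 typical stature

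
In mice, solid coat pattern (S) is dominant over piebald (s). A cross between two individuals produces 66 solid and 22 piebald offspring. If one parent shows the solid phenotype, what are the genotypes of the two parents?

Observed offspring: 66 solid, 22 piebald
The observed ratio simplifies to 3:1. Piebald (ss) offspring appear, so each parent must contribute one s allele. The parent stated to show solid carries S, so it is Ss. The other parent is then either Ss or ss: Ss × ss would give a 1:1 split, whereas Ss × Ss gives 3:1 — matching the data. So both parents are heterozygous (Ss × Ss).
Parent genotypes: Ss × Ss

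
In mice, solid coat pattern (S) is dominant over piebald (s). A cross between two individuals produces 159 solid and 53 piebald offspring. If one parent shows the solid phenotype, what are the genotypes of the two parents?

Observed offspring: 159 solid, 53 piebald
The observed ratio simplifies to 3:1. Piebald (ss) offspring appear, so each parent must contribute one s allele. The parent stated to show solid carries S, so it is Ss. The other parent is then either Ss or ss: Ss × ss would give a 1:1 split, whereas Ss × Ss gives 3:1 — matching the data. So both parents are heterozygous (Ss × Ss).
Parent genotypes: Ss × Ss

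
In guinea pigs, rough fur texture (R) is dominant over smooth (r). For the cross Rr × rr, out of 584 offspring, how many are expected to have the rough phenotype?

Punnett square for Rr × rr:
Offspring genotypes: 2 Rr, 2 rr
Total offspring: 4
Count with target: 2
Probability: 2/4 = 1/2
Expected count = 1/2 × 584 = 292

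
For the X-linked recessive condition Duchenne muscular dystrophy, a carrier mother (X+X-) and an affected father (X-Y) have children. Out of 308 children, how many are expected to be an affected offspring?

Cross: X+X- × X-Y
Offspring: 1 X+X-, 1 X+Y, 1 X-X-, 1 X-Y
Probability of an affected offspring: 2/4 = 1/2
Expected count = 1/2 × 308 = 154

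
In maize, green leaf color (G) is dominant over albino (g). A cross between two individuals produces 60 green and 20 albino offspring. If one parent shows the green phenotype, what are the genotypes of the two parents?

Observed offspring: 60 green, 20 albino
The observed ratio simplifies to 3:1. Albino (gg) offspring appear, so each parent must contribute one g allele. The parent stated to show green carries G, so it is Gg. The other parent is then either Gg or gg: Gg × gg would give a 1:1 split, whereas Gg × Gg gives 3:1 — matching the data. So both parents are heterozygous (Gg × Gg).
Parent genotypes: Gg × Gg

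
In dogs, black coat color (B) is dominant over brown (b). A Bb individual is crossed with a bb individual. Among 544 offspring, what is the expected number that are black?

Punnett square for Bb × bb:
Offspring genotypes: 2 Bb, 2 bb
black: 2, brown: 2
black: 2 out of 4 → fraction 1/2
Expected count = 1/2 × 544 = 272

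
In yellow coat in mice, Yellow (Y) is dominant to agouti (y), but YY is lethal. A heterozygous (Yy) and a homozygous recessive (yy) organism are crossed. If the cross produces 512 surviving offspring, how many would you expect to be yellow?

Cross: Yy × yy
Punnett square offspring (before lethality): 2 Yy, 2 yy
No YY offspring are produced in this cross.
yellow: 2 out of 4 → fraction 1/2
Expected count = 1/2 × 512 = 256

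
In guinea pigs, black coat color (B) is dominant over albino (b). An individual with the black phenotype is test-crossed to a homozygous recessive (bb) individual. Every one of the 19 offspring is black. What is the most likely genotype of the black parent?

Test cross: ? × bb
All offspring are black.
If the unknown parent were heterozygous (Bb), about half of 19 offspring would be albino; none are. The unknown parent is most likely homozygous dominant (BB).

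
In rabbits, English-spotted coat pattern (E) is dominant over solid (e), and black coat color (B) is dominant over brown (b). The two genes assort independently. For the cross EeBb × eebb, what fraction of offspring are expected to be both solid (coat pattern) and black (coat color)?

Dihybrid cross EeBb × eebb — consider each gene separately:
coat pattern: Ee × ee → 2 Ee, 2 ee → 2 E_ : 2 ee (out of 4)
coat color: Bb × bb → 2 Bb, 2 bb → 2 B_ : 2 bb (out of 4)
Looking for: solid (ee) and black (B_)
P(solid) = 2/4, P(black) = 2/4
P(both) = 2/4 × 2/4 = 4/16 = 1/4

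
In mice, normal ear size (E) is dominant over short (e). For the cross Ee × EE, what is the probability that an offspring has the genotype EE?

Punnett square for Ee × EE:
Offspring genotypes: 2 EE, 2 Ee
Total offspring: 4
Count with target: 2
Probability: 2/4 = 1/2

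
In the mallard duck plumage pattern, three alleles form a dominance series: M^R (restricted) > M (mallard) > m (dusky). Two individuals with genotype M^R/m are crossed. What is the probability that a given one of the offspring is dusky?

Cross: M^R/m × M^R/m
Allele dominance: M^R > M > m
Offspring genotypes: 1 M^R/M^R, 2 M^R/m, 1 m/m
Phenotype counts: 3 restricted, 1 dusky
dusky: 1 out of 4
Probability: 1/4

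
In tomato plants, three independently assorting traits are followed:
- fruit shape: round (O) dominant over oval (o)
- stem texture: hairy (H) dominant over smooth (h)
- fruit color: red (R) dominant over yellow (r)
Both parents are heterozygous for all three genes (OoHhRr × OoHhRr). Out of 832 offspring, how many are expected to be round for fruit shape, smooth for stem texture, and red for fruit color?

Trihybrid cross: OoHhRr × OoHhRr
Each trait segregates independently with a 3:1 phenotypic ratio, so each gene contributes 3/4 (dominant) or 1/4 (recessive).
Target: round (fruit shape), smooth (stem texture), red (fruit color)
Probability = product of independent per-trait probabilities
= 3/4 × 1/4 × 3/4 = 9/64
Expected count = 9/64 × 832 = 117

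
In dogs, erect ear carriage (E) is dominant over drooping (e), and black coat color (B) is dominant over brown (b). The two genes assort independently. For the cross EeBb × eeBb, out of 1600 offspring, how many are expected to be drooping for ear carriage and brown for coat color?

Dihybrid cross EeBb × eeBb — consider each gene separately:
ear carriage: Ee × ee → 2 Ee, 2 ee → 2 E_ : 2 ee (out of 4)
coat color: Bb × Bb → 1 BB, 2 Bb, 1 bb → 3 B_ : 1 bb (out of 4)
Looking for: drooping (ee) and brown (bb)
P(drooping) = 2/4, P(brown) = 1/4
P(both) = 2/4 × 1/4 = 2/16 = 1/8
Expected count = 1/8 × 1600 = 200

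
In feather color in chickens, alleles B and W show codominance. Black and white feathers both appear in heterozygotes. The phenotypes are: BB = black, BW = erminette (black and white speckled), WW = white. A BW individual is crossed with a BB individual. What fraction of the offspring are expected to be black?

Punnett square for BW × BB:
Offspring genotypes: 2 BB, 2 BW
Phenotype counts: 2 black, 2 erminette (black and white speckled)
black: 2 out of 4
Probability: 2/4 = 1/2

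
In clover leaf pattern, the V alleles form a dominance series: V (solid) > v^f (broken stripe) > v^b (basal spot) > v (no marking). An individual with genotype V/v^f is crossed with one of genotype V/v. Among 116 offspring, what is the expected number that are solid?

Cross: V/v^f × V/v
Allele dominance: V > v^f > v^b > v
Offspring genotypes: 1 V/V, 1 V/v, 1 V/v^f, 1 v^f/v
Phenotype counts: 3 solid, 1 broken stripe
solid: 3 out of 4 → fraction 3/4
Expected count = 3/4 × 116 = 87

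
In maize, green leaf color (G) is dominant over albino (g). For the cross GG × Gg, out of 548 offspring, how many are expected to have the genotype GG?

Punnett square for GG × Gg:
Offspring genotypes: 2 GG, 2 Gg
Total offspring: 4
Count with target: 2
Probability: 2/4 = 1/2
Expected count = 1/2 × 548 = 274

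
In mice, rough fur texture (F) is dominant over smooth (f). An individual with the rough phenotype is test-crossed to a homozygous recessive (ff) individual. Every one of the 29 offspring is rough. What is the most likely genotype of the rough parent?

Test cross: ? × ff
All offspring are rough.
If the unknown parent were heterozygous (Ff), about half of 29 offspring would be smooth; none are. The unknown parent is most likely homozygous dominant (FF).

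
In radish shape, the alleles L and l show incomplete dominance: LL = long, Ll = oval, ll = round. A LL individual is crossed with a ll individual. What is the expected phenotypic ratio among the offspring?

Punnett square for LL × ll:
Offspring genotypes: 4 Ll
Phenotype counts: 4 oval
Ratio: all oval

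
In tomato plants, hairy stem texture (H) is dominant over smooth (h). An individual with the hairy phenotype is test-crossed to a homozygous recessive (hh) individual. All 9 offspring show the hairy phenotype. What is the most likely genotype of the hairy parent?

Test cross: ? × hh
All offspring are hairy.
If the unknown parent were heterozygous (Hh), about half of 9 offspring would be smooth; none are. The unknown parent is most likely homozygous dominant (HH).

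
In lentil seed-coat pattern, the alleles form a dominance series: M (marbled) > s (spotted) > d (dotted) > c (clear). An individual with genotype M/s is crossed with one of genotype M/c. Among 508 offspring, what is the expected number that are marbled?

Cross: M/s × M/c
Allele dominance: M > s > d > c
Offspring genotypes: 1 M/M, 1 M/c, 1 M/s, 1 s/c
Phenotype counts: 3 marbled, 1 spotted
marbled: 3 out of 4 → fraction 3/4
Expected count = 3/4 × 508 = 381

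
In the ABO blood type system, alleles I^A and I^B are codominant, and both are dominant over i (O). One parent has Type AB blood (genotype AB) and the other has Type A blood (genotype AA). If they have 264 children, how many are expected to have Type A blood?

Cross: AB × AA
Possible offspring genotypes: 2 AA, 2 AB
Blood type counts: 2 Type A, 2 Type AB
Probability of Type A: 2/4 = 1/2
Expected count = 1/2 × 264 = 132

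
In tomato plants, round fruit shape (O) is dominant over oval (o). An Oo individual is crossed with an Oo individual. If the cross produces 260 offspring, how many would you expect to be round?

Punnett square for Oo × Oo:
Offspring genotypes: 1 OO, 2 Oo, 1 oo
round: 3, oval: 1
round: 3 out of 4 → fraction 3/4
Expected count = 3/4 × 260 = 195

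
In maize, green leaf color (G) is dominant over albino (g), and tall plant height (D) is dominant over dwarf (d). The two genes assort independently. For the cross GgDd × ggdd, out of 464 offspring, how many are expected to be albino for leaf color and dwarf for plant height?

Dihybrid cross GgDd × ggdd — consider each gene separately:
leaf color: Gg × gg → 2 Gg, 2 gg → 2 G_ : 2 gg (out of 4)
plant height: Dd × dd → 2 Dd, 2 dd → 2 D_ : 2 dd (out of 4)
Looking for: albino (gg) and dwarf (dd)
P(albino) = 2/4, P(dwarf) = 2/4
P(both) = 2/4 × 2/4 = 4/16 = 1/4
Expected count = 1/4 × 464 = 116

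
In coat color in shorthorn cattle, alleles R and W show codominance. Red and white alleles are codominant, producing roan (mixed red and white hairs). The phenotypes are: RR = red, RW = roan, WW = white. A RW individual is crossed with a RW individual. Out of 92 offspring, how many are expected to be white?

Punnett square for RW × RW:
Offspring genotypes: 1 RR, 2 RW, 1 WW
Phenotype counts: 1 red, 2 roan, 1 white
white: 1 out of 4 → fraction 1/4
Expected count = 1/4 × 92 = 23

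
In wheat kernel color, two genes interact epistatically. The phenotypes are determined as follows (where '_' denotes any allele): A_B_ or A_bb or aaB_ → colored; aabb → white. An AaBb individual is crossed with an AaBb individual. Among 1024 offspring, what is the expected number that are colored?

Cross: AaBb × AaBb — consider each gene separately:
A gene: Aa × Aa → 1 AA, 2 Aa, 1 aa → 3 A_ : 1 aa (out of 4)
B gene: Bb × Bb → 1 BB, 2 Bb, 1 bb → 3 B_ : 1 bb (out of 4)
Genotype classes (out of 4 × 4 = 16): A_B_ = 3×3 = 9; A_bb = 3×1 = 3; aaB_ = 1×3 = 3; aabb = 1×1 = 1
Apply the phenotype rules: A_B_ (9) + A_bb (3) + aaB_ (3) → colored; aabb (1) → white
Phenotype counts (out of 16): 15 colored, 1 white
colored: 15 out of 16 → fraction 15/16
Expected count = 15/16 × 1024 = 960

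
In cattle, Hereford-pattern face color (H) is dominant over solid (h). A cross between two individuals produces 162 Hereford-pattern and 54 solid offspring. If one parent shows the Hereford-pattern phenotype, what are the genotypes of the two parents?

Observed offspring: 162 Hereford-pattern, 54 solid
The observed ratio simplifies to 3:1. Solid (hh) offspring appear, so each parent must contribute one h allele. The parent stated to show Hereford-pattern carries H, so it is Hh. The other parent is then either Hh or hh: Hh × hh would give a 1:1 split, whereas Hh × Hh gives 3:1 — matching the data. So both parents are heterozygous (Hh × Hh).
Parent genotypes: Hh × Hh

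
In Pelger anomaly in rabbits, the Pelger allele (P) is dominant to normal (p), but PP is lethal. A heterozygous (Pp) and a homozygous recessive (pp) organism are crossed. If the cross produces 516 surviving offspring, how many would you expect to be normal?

Cross: Pp × pp
Punnett square offspring (before lethality): 2 Pp, 2 pp
No PP offspring are produced in this cross.
normal: 2 out of 4 → fraction 1/2
Expected count = 1/2 × 516 = 258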